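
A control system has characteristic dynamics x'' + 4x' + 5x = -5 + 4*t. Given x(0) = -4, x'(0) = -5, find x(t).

x = -41/25 + 4*t/5 - 263*exp(-2*t)*sin(t)/25 - 59*cos(t)*exp(-2*t)/25

Characteristic equation r² + 4r + 5 = 0 has discriminant (4)² - 4·(5) = -4 < 0, so r = -2 ± i.
Hence x_h = C1*cos(t)*exp(-2*t) + C2*exp(-2*t)*sin(t).
For the particular solution try x_p = A0 + A1*t. Substituting and matching coefficients of each power of t gives A0 = -41/25, A1 = 4/5, so x_p = -41/25 + 4*t/5.
General solution: x = -41/25 + 4*t/5 + C1*cos(t)*exp(-2*t) + C2*exp(-2*t)*sin(t).
Apply the initial conditions: x(0) = -41/25 + C1 = -4 and x'(0) = 4/5 + C2 - 2*C1 = -5. Solving gives C1 = -59/25, C2 = -263/25.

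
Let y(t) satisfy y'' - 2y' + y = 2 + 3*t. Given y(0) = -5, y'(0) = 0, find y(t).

Characteristic equation r² - 2r + 1 = 0 has discriminant (-2)² - 4·(1) = 0, so r = 1 is a repeated root.
Hence y_h = (C1 + C2*t)*exp(t).
For the particular solution try y_p = A0 + A1*t. Substituting and matching coefficients of each power of t gives A0 = 8, A1 = 3, so y_p = 8 + 3*t.
General solution: y = 8 + 3*t + C1*exp(t) + C2*t*exp(t).
Apply the initial conditions: y(0) = 8 + C1 = -5 and y'(0) = 3 + C1 + C2 = 0. Solving gives C1 = -13, C2 = 10.

y = 8 - 13*exp(t) + 3*t + 10*t*exp(t)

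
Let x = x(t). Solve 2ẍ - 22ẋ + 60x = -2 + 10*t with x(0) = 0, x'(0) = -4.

x = 1/36 + 4*exp(5*t) - 145*exp(6*t)/36 + t/6

Divide through by 2: x'' - 11x' + 30x = -1 + 5*t.
Characteristic equation r² - 11r + 30 = 0 factors as (r - 5)(r - 6) = 0, so r = 5, 6.
Hence x_h = C1*exp(5*t) + C2*exp(6*t).
For the particular solution try x_p = A0 + A1*t. Substituting and matching coefficients of each power of t gives A0 = 1/36, A1 = 1/6, so x_p = 1/36 + t/6.
General solution: x = 1/36 + t/6 + C1*exp(5*t) + C2*exp(6*t).
Apply the initial conditions: x(0) = 1/36 + C1 + C2 = 0 and x'(0) = 1/6 + 5*C1 + 6*C2 = -4. Solving gives C1 = 4, C2 = -145/36.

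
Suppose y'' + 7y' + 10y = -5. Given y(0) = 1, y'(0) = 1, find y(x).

Characteristic equation r² + 7r + 10 = 0 factors as (r + 5)(r + 2) = 0, so r = -5, -2.
Hence y_h = C1*exp(-5*x) + C2*exp(-2*x).
For the particular solution try y_p = A0. Substituting and matching coefficients of each power of x gives A0 = -1/2, so y_p = -1/2.
General solution: y = -1/2 + C1*exp(-5*x) + C2*exp(-2*x).
Apply the initial conditions: y(0) = -1/2 + C1 + C2 = 1 and y'(0) = -5*C1 - 2*C2 = 1. Solving gives C1 = -4/3, C2 = 17/6.

y = -1/2 - 4*exp(-5*x)/3 + 17*exp(-2*x)/6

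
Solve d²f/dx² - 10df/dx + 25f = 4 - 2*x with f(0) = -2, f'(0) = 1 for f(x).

f = 16/125 - 266*exp(5*x)/125 - 2*x/25 + 293*x*exp(5*x)/25

Characteristic equation r² - 10r + 25 = 0 has discriminant (-10)² - 4·(25) = 0, so r = 5 is a repeated root.
Hence f_h = (C1 + C2*x)*exp(5*x).
For the particular solution try f_p = A0 + A1*x. Substituting and matching coefficients of each power of x gives A0 = 16/125, A1 = -2/25, so f_p = 16/125 - 2*x/25.
General solution: f = 16/125 - 2*x/25 + C1*exp(5*x) + C2*x*exp(5*x).
Apply the initial conditions: f(0) = 16/125 + C1 = -2 and f'(0) = -2/25 + C2 + 5*C1 = 1. Solving gives C1 = -266/125, C2 = 293/25.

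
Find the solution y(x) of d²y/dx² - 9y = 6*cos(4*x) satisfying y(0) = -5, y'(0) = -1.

Characteristic equation r² - 9 = 0 factors as (r + 3)(r - 3) = 0, so r = -3, 3.
Hence y_h = C1*exp(-3*x) + C2*exp(3*x).
Try y_p = A*cos(4*x) + B*sin(4*x). Substituting and equating the coefficients of cos(4x) and sin(4x) gives A = -6/25, B = 0, so y_p = -6*cos(4*x)/25.
General solution: y = -6*cos(4*x)/25 + C1*exp(-3*x) + C2*exp(3*x).
Apply the initial conditions: y(0) = -6/25 + C1 + C2 = -5 and y'(0) = -3*C1 + 3*C2 = -1. Solving gives C1 = -166/75, C2 = -191/75.

y = -191*exp(3*x)/75 - 166*exp(-3*x)/75 - 6*cos(4*x)/25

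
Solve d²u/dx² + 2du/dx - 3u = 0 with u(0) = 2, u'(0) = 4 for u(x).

u = -exp(-3*x)/2 + 5*exp(x)/2

Characteristic equation r² + 2r - 3 = 0 factors as (r - 1)(r + 3) = 0, so r = 1, -3.
Hence u_h = C1*exp(x) + C2*exp(-3*x).
Apply the initial conditions: u(0) = C1 + C2 = 2 and u'(0) = C1 - 3*C2 = 4. Solving gives C1 = 5/2, C2 = -1/2.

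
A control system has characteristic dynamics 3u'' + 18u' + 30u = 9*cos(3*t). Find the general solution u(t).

Divide through by 3: u'' + 6u' + 10u = 3*cos(3*t).
Characteristic equation r² + 6r + 10 = 0 has discriminant (6)² - 4·(10) = -4 < 0, so r = -3 ± i.
Hence u_h = C1*cos(t)*exp(-3*t) + C2*exp(-3*t)*sin(t).
Try u_p = A*cos(3*t) + B*sin(3*t). Substituting and equating the coefficients of cos(3t) and sin(3t) gives A = 3/325, B = 54/325, so u_p = 3*cos(3*t)/325 + 54*sin(3*t)/325.

u = 3*cos(3*t)/325 + 54*sin(3*t)/325 + C1*cos(t)*exp(-3*t) + C2*exp(-3*t)*sin(t)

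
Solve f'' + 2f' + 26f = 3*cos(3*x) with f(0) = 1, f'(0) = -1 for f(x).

f = 18*sin(3*x)/325 + 51*cos(3*x)/325 - 21*exp(-x)*sin(5*x)/325 + 274*cos(5*x)*exp(-x)/325

Characteristic equation r² + 2r + 26 = 0 has discriminant (2)² - 4·(26) = -100 < 0, so r = -1 ± 5i.
Hence f_h = C1*cos(5*x)*exp(-x) + C2*exp(-x)*sin(5*x).
Try f_p = A*cos(3*x) + B*sin(3*x). Substituting and equating the coefficients of cos(3x) and sin(3x) gives A = 51/325, B = 18/325, so f_p = 18*sin(3*x)/325 + 51*cos(3*x)/325.
General solution: f = 18*sin(3*x)/325 + 51*cos(3*x)/325 + C1*cos(5*x)*exp(-x) + C2*exp(-x)*sin(5*x).
Apply the initial conditions: f(0) = 51/325 + C1 = 1 and f'(0) = 54/325 - C1 + 5*C2 = -1. Solving gives C1 = 274/325, C2 = -21/325.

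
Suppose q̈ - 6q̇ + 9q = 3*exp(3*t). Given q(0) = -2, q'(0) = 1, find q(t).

Characteristic equation r² - 6r + 9 = 0 has discriminant (-6)² - 4·(9) = 0, so r = 3 is a repeated root.
Hence q_h = (C1 + C2*t)*exp(3*t).
Since exp(3*t) solves the homogeneous equation (r = 3 is a root of multiplicity 2), multiply the trial by t^2. Try q_p = A*t^2*exp(3*t). Substituting into the equation and dividing by exp(3*t) gives A = 3/2, so q_p = 3*t^2*exp(3*t)/2.
General solution: q = C1*exp(3*t) + 3*t^2*exp(3*t)/2 + C2*t*exp(3*t).
Apply the initial conditions: q(0) = C1 = -2 and q'(0) = C2 + 3*C1 = 1. Solving gives C1 = -2, C2 = 7.

q = -2*exp(3*t) + 7*t*exp(3*t) + 3*t**2*exp(3*t)/2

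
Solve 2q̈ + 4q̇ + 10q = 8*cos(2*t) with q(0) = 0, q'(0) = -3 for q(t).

Divide through by 2: q'' + 2q' + 5q = 4*cos(2*t).
Characteristic equation r² + 2r + 5 = 0 has discriminant (2)² - 4·(5) = -16 < 0, so r = -1 ± 2i.
Hence q_h = C1*cos(2*t)*exp(-t) + C2*exp(-t)*sin(2*t).
Try q_p = A*cos(2*t) + B*sin(2*t). Substituting and equating the coefficients of cos(2t) and sin(2t) gives A = 4/17, B = 16/17, so q_p = 4*cos(2*t)/17 + 16*sin(2*t)/17.
General solution: q = 4*cos(2*t)/17 + 16*sin(2*t)/17 + C1*cos(2*t)*exp(-t) + C2*exp(-t)*sin(2*t).
Apply the initial conditions: q(0) = 4/17 + C1 = 0 and q'(0) = 32/17 - C1 + 2*C2 = -3. Solving gives C1 = -4/17, C2 = -87/34.

q = 4*cos(2*t)/17 + 16*sin(2*t)/17 - 87*exp(-t)*sin(2*t)/34 - 4*cos(2*t)*exp(-t)/17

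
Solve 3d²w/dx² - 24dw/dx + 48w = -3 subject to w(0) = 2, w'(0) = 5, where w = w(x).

w = -1/16 + 33*exp(4*x)/16 - 13*x*exp(4*x)/4

Divide through by 3: w'' - 8w' + 16w = -1.
Characteristic equation r² - 8r + 16 = 0 has discriminant (-8)² - 4·(16) = 0, so r = 4 is a repeated root.
Hence w_h = (C1 + C2*x)*exp(4*x).
For the particular solution try w_p = A0. Substituting and matching coefficients of each power of x gives A0 = -1/16, so w_p = -1/16.
General solution: w = -1/16 + C1*exp(4*x) + C2*x*exp(4*x).
Apply the initial conditions: w(0) = -1/16 + C1 = 2 and w'(0) = C2 + 4*C1 = 5. Solving gives C1 = 33/16, C2 = -13/4.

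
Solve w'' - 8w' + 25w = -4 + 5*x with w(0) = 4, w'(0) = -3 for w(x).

w = -12/125 + x/5 - 816*exp(4*x)*sin(3*x)/125 + 512*cos(3*x)*exp(4*x)/125

Characteristic equation r² - 8r + 25 = 0 has discriminant (-8)² - 4·(25) = -36 < 0, so r = 4 ± 3i.
Hence w_h = C1*cos(3*x)*exp(4*x) + C2*exp(4*x)*sin(3*x).
For the particular solution try w_p = A0 + A1*x. Substituting and matching coefficients of each power of x gives A0 = -12/125, A1 = 1/5, so w_p = -12/125 + x/5.
General solution: w = -12/125 + x/5 + C1*cos(3*x)*exp(4*x) + C2*exp(4*x)*sin(3*x).
Apply the initial conditions: w(0) = -12/125 + C1 = 4 and w'(0) = 1/5 + 3*C2 + 4*C1 = -3. Solving gives C1 = 512/125, C2 = -816/125.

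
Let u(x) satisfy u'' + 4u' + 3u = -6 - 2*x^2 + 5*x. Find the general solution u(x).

Characteristic equation r² + 4r + 3 = 0 factors as (r + 1)(r + 3) = 0, so r = -1, -3.
Hence u_h = C1*exp(-x) + C2*exp(-3*x).
For the particular solution try u_p = A0 + A1*x + A2*x^2. Substituting and matching coefficients of each power of x gives A0 = -166/27, A1 = 31/9, A2 = -2/3, so u_p = -166/27 - 2*x^2/3 + 31*x/9.

u = -166/27 - 2*x**2/3 + 31*x/9 + C1*exp(-x) + C2*exp(-3*x)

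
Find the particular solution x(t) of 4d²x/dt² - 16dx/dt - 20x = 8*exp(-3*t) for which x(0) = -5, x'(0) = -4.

x = -35*exp(5*t)/24 - 11*exp(-t)/3 + exp(-3*t)/8

Divide through by 4: x'' - 4x' - 5x = 2*exp(-3*t).
Characteristic equation r² - 4r - 5 = 0 factors as (r + 1)(r - 5) = 0, so r = -1, 5.
Hence x_h = C1*exp(-t) + C2*exp(5*t).
Try x_p = A*exp(-3*t). Substituting into the equation and dividing by exp(-3*t) gives A = 1/8, so x_p = exp(-3*t)/8.
General solution: x = exp(-3*t)/8 + C1*exp(-t) + C2*exp(5*t).
Apply the initial conditions: x(0) = 1/8 + C1 + C2 = -5 and x'(0) = -3/8 - C1 + 5*C2 = -4. Solving gives C1 = -11/3, C2 = -35/24.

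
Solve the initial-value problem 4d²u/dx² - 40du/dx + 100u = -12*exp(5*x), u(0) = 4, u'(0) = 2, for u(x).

u = 4*exp(5*x) - 18*x*exp(5*x) - 3*x**2*exp(5*x)/2

Divide through by 4: u'' - 10u' + 25u = -3*exp(5*x).
Characteristic equation r² - 10r + 25 = 0 has discriminant (-10)² - 4·(25) = 0, so r = 5 is a repeated root.
Hence u_h = (C1 + C2*x)*exp(5*x).
Since exp(5*x) solves the homogeneous equation (r = 5 is a root of multiplicity 2), multiply the trial by x^2. Try u_p = A*x^2*exp(5*x). Substituting into the equation and dividing by exp(5*x) gives A = -3/2, so u_p = -3*x^2*exp(5*x)/2.
General solution: u = C1*exp(5*x) - 3*x^2*exp(5*x)/2 + C2*x*exp(5*x).
Apply the initial conditions: u(0) = C1 = 4 and u'(0) = C2 + 5*C1 = 2. Solving gives C1 = 4, C2 = -18.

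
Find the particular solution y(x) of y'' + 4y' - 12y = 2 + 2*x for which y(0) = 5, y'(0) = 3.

y = -2/9 - x/6 + 69*exp(2*x)/16 + 131*exp(-6*x)/144

Characteristic equation r² + 4r - 12 = 0 factors as (r + 6)(r - 2) = 0, so r = -6, 2.
Hence y_h = C1*exp(-6*x) + C2*exp(2*x).
For the particular solution try y_p = A0 + A1*x. Substituting and matching coefficients of each power of x gives A0 = -2/9, A1 = -1/6, so y_p = -2/9 - x/6.
General solution: y = -2/9 - x/6 + C1*exp(-6*x) + C2*exp(2*x).
Apply the initial conditions: y(0) = -2/9 + C1 + C2 = 5 and y'(0) = -1/6 - 6*C1 + 2*C2 = 3. Solving gives C1 = 131/144, C2 = 69/16.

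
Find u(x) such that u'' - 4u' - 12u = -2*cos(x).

u = 8*sin(x)/185 + 26*cos(x)/185 + C1*exp(-2*x) + C2*exp(6*x)

Characteristic equation r² - 4r - 12 = 0 factors as (r + 2)(r - 6) = 0, so r = -2, 6.
Hence u_h = C1*exp(-2*x) + C2*exp(6*x).
Try u_p = A*cos(x) + B*sin(x). Substituting and equating the coefficients of cos(x) and sin(x) gives A = 26/185, B = 8/185, so u_p = 8*sin(x)/185 + 26*cos(x)/185.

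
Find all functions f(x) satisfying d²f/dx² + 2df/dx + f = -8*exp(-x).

Characteristic equation r² + 2r + 1 = 0 has discriminant (2)² - 4·(1) = 0, so r = -1 is a repeated root.
Hence f_h = (C1 + C2*x)*exp(-x).
Since exp(-x) solves the homogeneous equation (r = -1 is a root of multiplicity 2), multiply the trial by x^2. Try f_p = A*x^2*exp(-x). Substituting into the equation and dividing by exp(-x) gives A = -4, so f_p = -4*x^2*exp(-x).

f = C1*exp(-x) - 4*x**2*exp(-x) + C2*x*exp(-x)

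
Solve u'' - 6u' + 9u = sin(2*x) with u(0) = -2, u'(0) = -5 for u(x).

u = -350*exp(3*x)/169 + 5*sin(2*x)/169 + 12*cos(2*x)/169 + 15*x*exp(3*x)/13

Characteristic equation r² - 6r + 9 = 0 has discriminant (-6)² - 4·(9) = 0, so r = 3 is a repeated root.
Hence u_h = (C1 + C2*x)*exp(3*x).
Try u_p = A*cos(2*x) + B*sin(2*x). Substituting and equating the coefficients of cos(2x) and sin(2x) gives A = 12/169, B = 5/169, so u_p = 5*sin(2*x)/169 + 12*cos(2*x)/169.
General solution: u = 5*sin(2*x)/169 + 12*cos(2*x)/169 + C1*exp(3*x) + C2*x*exp(3*x).
Apply the initial conditions: u(0) = 12/169 + C1 = -2 and u'(0) = 10/169 + C2 + 3*C1 = -5. Solving gives C1 = -350/169, C2 = 15/13.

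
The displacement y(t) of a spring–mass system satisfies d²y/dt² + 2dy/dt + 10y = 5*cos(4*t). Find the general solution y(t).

Characteristic equation r² + 2r + 10 = 0 has discriminant (2)² - 4·(10) = -36 < 0, so r = -1 ± 3i.
Hence y_h = C1*cos(3*t)*exp(-t) + C2*exp(-t)*sin(3*t).
Try y_p = A*cos(4*t) + B*sin(4*t). Substituting and equating the coefficients of cos(4t) and sin(4t) gives A = -3/10, B = 2/5, so y_p = -3*cos(4*t)/10 + 2*sin(4*t)/5.

y = -3*cos(4*t)/10 + 2*sin(4*t)/5 + C1*cos(3*t)*exp(-t) + C2*exp(-t)*sin(3*t)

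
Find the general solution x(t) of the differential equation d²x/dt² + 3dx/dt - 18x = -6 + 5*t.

x = 31/108 - 5*t/18 + C1*exp(-6*t) + C2*exp(3*t)

Characteristic equation r² + 3r - 18 = 0 factors as (r + 6)(r - 3) = 0, so r = -6, 3.
Hence x_h = C1*exp(-6*t) + C2*exp(3*t).
For the particular solution try x_p = A0 + A1*t. Substituting and matching coefficients of each power of t gives A0 = 31/108, A1 = -5/18, so x_p = 31/108 - 5*t/18.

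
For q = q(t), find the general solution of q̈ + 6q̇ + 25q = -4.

Characteristic equation r² + 6r + 25 = 0 has discriminant (6)² - 4·(25) = -64 < 0, so r = -3 ± 4i.
Hence q_h = C1*cos(4*t)*exp(-3*t) + C2*exp(-3*t)*sin(4*t).
For the particular solution try q_p = A0. Substituting and matching coefficients of each power of t gives A0 = -4/25, so q_p = -4/25.

q = -4/25 + C1*cos(4*t)*exp(-3*t) + C2*exp(-3*t)*sin(4*t)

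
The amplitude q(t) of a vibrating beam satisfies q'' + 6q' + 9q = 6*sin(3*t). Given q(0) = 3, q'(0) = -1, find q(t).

Characteristic equation r² + 6r + 9 = 0 has discriminant (6)² - 4·(9) = 0, so r = -3 is a repeated root.
Hence q_h = (C1 + C2*t)*exp(-3*t).
Try q_p = A*cos(3*t) + B*sin(3*t). Substituting and equating the coefficients of cos(3t) and sin(3t) gives A = -1/3, B = 0, so q_p = -cos(3*t)/3.
General solution: q = -cos(3*t)/3 + C1*exp(-3*t) + C2*t*exp(-3*t).
Apply the initial conditions: q(0) = -1/3 + C1 = 3 and q'(0) = C2 - 3*C1 = -1. Solving gives C1 = 10/3, C2 = 9.

q = -cos(3*t)/3 + 10*exp(-3*t)/3 + 9*t*exp(-3*t)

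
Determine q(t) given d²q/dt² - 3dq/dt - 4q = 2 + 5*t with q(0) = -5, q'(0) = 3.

q = 7/16 - 26*exp(-t)/5 - 19*exp(4*t)/80 - 5*t/4

Characteristic equation r² - 3r - 4 = 0 factors as (r + 1)(r - 4) = 0, so r = -1, 4.
Hence q_h = C1*exp(-t) + C2*exp(4*t).
For the particular solution try q_p = A0 + A1*t. Substituting and matching coefficients of each power of t gives A0 = 7/16, A1 = -5/4, so q_p = 7/16 - 5*t/4.
General solution: q = 7/16 - 5*t/4 + C1*exp(-t) + C2*exp(4*t).
Apply the initial conditions: q(0) = 7/16 + C1 + C2 = -5 and q'(0) = -5/4 - C1 + 4*C2 = 3. Solving gives C1 = -26/5, C2 = -19/80.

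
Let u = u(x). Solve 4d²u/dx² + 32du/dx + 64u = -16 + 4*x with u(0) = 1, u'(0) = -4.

Divide through by 4: u'' + 8u' + 16u = -4 + x.
Characteristic equation r² + 8r + 16 = 0 has discriminant (8)² - 4·(16) = 0, so r = -4 is a repeated root.
Hence u_h = (C1 + C2*x)*exp(-4*x).
For the particular solution try u_p = A0 + A1*x. Substituting and matching coefficients of each power of x gives A0 = -9/32, A1 = 1/16, so u_p = -9/32 + x/16.
General solution: u = -9/32 + x/16 + C1*exp(-4*x) + C2*x*exp(-4*x).
Apply the initial conditions: u(0) = -9/32 + C1 = 1 and u'(0) = 1/16 + C2 - 4*C1 = -4. Solving gives C1 = 41/32, C2 = 17/16.

u = -9/32 + x/16 + 41*exp(-4*x)/32 + 17*x*exp(-4*x)/16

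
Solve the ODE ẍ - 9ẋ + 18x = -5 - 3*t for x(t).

x = -13/36 - t/6 + C1*exp(6*t) + C2*exp(3*t)

Characteristic equation r² - 9r + 18 = 0 factors as (r - 6)(r - 3) = 0, so r = 6, 3.
Hence x_h = C1*exp(6*t) + C2*exp(3*t).
For the particular solution try x_p = A0 + A1*t. Substituting and matching coefficients of each power of t gives A0 = -13/36, A1 = -1/6, so x_p = -13/36 - t/6.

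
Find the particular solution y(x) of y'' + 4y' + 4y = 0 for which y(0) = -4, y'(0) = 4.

y = -4*exp(-2*x) - 4*x*exp(-2*x)

Characteristic equation r² + 4r + 4 = 0 has discriminant (4)² - 4·(4) = 0, so r = -2 is a repeated root.
Hence y_h = (C1 + C2*x)*exp(-2*x).
Apply the initial conditions: y(0) = C1 = -4 and y'(0) = C2 - 2*C1 = 4. Solving gives C1 = -4, C2 = -4.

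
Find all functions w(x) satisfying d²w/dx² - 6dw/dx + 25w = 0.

Characteristic equation r² - 6r + 25 = 0 has discriminant (-6)² - 4·(25) = -64 < 0, so r = 3 ± 4i.
Hence w_h = C1*cos(4*x)*exp(3*x) + C2*exp(3*x)*sin(4*x).

w = C1*cos(4*x)*exp(3*x) + C2*exp(3*x)*sin(4*x)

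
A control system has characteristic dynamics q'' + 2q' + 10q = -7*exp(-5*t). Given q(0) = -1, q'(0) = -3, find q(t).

q = -7*exp(-5*t)/25 - 128*exp(-t)*sin(3*t)/75 - 18*cos(3*t)*exp(-t)/25

Characteristic equation r² + 2r + 10 = 0 has discriminant (2)² - 4·(10) = -36 < 0, so r = -1 ± 3i.
Hence q_h = C1*cos(3*t)*exp(-t) + C2*exp(-t)*sin(3*t).
Try q_p = A*exp(-5*t). Substituting into the equation and dividing by exp(-5*t) gives A = -7/25, so q_p = -7*exp(-5*t)/25.
General solution: q = -7*exp(-5*t)/25 + C1*cos(3*t)*exp(-t) + C2*exp(-t)*sin(3*t).
Apply the initial conditions: q(0) = -7/25 + C1 = -1 and q'(0) = 7/5 - C1 + 3*C2 = -3. Solving gives C1 = -18/25, C2 = -128/75.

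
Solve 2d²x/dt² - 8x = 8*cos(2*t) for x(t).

x = -cos(2*t)/2 + C1*exp(-2*t) + C2*exp(2*t)

Divide through by 2: x'' - 4x = 4*cos(2*t).
Characteristic equation r² - 4 = 0 factors as (r + 2)(r - 2) = 0, so r = -2, 2.
Hence x_h = C1*exp(-2*t) + C2*exp(2*t).
Try x_p = A*cos(2*t) + B*sin(2*t). Substituting and equating the coefficients of cos(2t) and sin(2t) gives A = -1/2, B = 0, so x_p = -cos(2*t)/2.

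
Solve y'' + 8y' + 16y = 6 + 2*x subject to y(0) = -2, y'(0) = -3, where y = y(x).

y = 5/16 - 37*exp(-4*x)/16 + x/8 - 99*x*exp(-4*x)/8

Characteristic equation r² + 8r + 16 = 0 has discriminant (8)² - 4·(16) = 0, so r = -4 is a repeated root.
Hence y_h = (C1 + C2*x)*exp(-4*x).
For the particular solution try y_p = A0 + A1*x. Substituting and matching coefficients of each power of x gives A0 = 5/16, A1 = 1/8, so y_p = 5/16 + x/8.
General solution: y = 5/16 + x/8 + C1*exp(-4*x) + C2*x*exp(-4*x).
Apply the initial conditions: y(0) = 5/16 + C1 = -2 and y'(0) = 1/8 + C2 - 4*C1 = -3. Solving gives C1 = -37/16, C2 = -99/8.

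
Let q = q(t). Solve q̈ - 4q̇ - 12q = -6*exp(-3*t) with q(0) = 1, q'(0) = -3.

Characteristic equation r² - 4r - 12 = 0 factors as (r + 2)(r - 6) = 0, so r = -2, 6.
Hence q_h = C1*exp(-2*t) + C2*exp(6*t).
Try q_p = A*exp(-3*t). Substituting into the equation and dividing by exp(-3*t) gives A = -2/3, so q_p = -2*exp(-3*t)/3.
General solution: q = -2*exp(-3*t)/3 + C1*exp(-2*t) + C2*exp(6*t).
Apply the initial conditions: q(0) = -2/3 + C1 + C2 = 1 and q'(0) = 2 - 2*C1 + 6*C2 = -3. Solving gives C1 = 15/8, C2 = -5/24.

q = -5*exp(6*t)/24 - 2*exp(-3*t)/3 + 15*exp(-2*t)/8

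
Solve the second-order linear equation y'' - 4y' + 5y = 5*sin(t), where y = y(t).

y = 5*cos(t)/8 + 5*sin(t)/8 + C1*cos(t)*exp(2*t) + C2*exp(2*t)*sin(t)

Characteristic equation r² - 4r + 5 = 0 has discriminant (-4)² - 4·(5) = -4 < 0, so r = 2 ± i.
Hence y_h = C1*cos(t)*exp(2*t) + C2*exp(2*t)*sin(t).
Try y_p = A*cos(t) + B*sin(t). Substituting and equating the coefficients of cos(t) and sin(t) gives A = 5/8, B = 5/8, so y_p = 5*cos(t)/8 + 5*sin(t)/8.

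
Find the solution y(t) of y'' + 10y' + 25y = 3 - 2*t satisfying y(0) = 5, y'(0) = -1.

y = 19/125 - 2*t/25 + 606*exp(-5*t)/125 + 583*t*exp(-5*t)/25

Characteristic equation r² + 10r + 25 = 0 has discriminant (10)² - 4·(25) = 0, so r = -5 is a repeated root.
Hence y_h = (C1 + C2*t)*exp(-5*t).
For the particular solution try y_p = A0 + A1*t. Substituting and matching coefficients of each power of t gives A0 = 19/125, A1 = -2/25, so y_p = 19/125 - 2*t/25.
General solution: y = 19/125 - 2*t/25 + C1*exp(-5*t) + C2*t*exp(-5*t).
Apply the initial conditions: y(0) = 19/125 + C1 = 5 and y'(0) = -2/25 + C2 - 5*C1 = -1. Solving gives C1 = 606/125, C2 = 583/25.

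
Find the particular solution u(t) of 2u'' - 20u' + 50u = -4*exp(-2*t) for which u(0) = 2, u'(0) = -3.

u = -2*exp(-2*t)/49 + 100*exp(5*t)/49 - 93*t*exp(5*t)/7

Divide through by 2: u'' - 10u' + 25u = -2*exp(-2*t).
Characteristic equation r² - 10r + 25 = 0 has discriminant (-10)² - 4·(25) = 0, so r = 5 is a repeated root.
Hence u_h = (C1 + C2*t)*exp(5*t).
Try u_p = A*exp(-2*t). Substituting into the equation and dividing by exp(-2*t) gives A = -2/49, so u_p = -2*exp(-2*t)/49.
General solution: u = -2*exp(-2*t)/49 + C1*exp(5*t) + C2*t*exp(5*t).
Apply the initial conditions: u(0) = -2/49 + C1 = 2 and u'(0) = 4/49 + C2 + 5*C1 = -3. Solving gives C1 = 100/49, C2 = -93/7.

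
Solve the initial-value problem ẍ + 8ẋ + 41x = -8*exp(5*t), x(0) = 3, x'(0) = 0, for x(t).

x = -4*exp(5*t)/53 + 163*cos(5*t)*exp(-4*t)/53 + 672*exp(-4*t)*sin(5*t)/265

Characteristic equation r² + 8r + 41 = 0 has discriminant (8)² - 4·(41) = -100 < 0, so r = -4 ± 5i.
Hence x_h = C1*cos(5*t)*exp(-4*t) + C2*exp(-4*t)*sin(5*t).
Try x_p = A*exp(5*t). Substituting into the equation and dividing by exp(5*t) gives A = -4/53, so x_p = -4*exp(5*t)/53.
General solution: x = -4*exp(5*t)/53 + C1*cos(5*t)*exp(-4*t) + C2*exp(-4*t)*sin(5*t).
Apply the initial conditions: x(0) = -4/53 + C1 = 3 and x'(0) = -20/53 - 4*C1 + 5*C2 = 0. Solving gives C1 = 163/53, C2 = 672/265.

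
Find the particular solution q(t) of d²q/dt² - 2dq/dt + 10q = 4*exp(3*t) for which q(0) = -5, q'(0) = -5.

q = 4*exp(3*t)/13 - 69*cos(3*t)*exp(t)/13 - 8*exp(t)*sin(3*t)/39

Characteristic equation r² - 2r + 10 = 0 has discriminant (-2)² - 4·(10) = -36 < 0, so r = 1 ± 3i.
Hence q_h = C1*cos(3*t)*exp(t) + C2*exp(t)*sin(3*t).
Try q_p = A*exp(3*t). Substituting into the equation and dividing by exp(3*t) gives A = 4/13, so q_p = 4*exp(3*t)/13.
General solution: q = 4*exp(3*t)/13 + C1*cos(3*t)*exp(t) + C2*exp(t)*sin(3*t).
Apply the initial conditions: q(0) = 4/13 + C1 = -5 and q'(0) = 12/13 + C1 + 3*C2 = -5. Solving gives C1 = -69/13, C2 = -8/39.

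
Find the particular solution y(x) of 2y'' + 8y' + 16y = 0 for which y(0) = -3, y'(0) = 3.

Divide through by 2: y'' + 4y' + 8y = 0.
Characteristic equation r² + 4r + 8 = 0 has discriminant (4)² - 4·(8) = -16 < 0, so r = -2 ± 2i.
Hence y_h = C1*cos(2*x)*exp(-2*x) + C2*exp(-2*x)*sin(2*x).
Apply the initial conditions: y(0) = C1 = -3 and y'(0) = -2*C1 + 2*C2 = 3. Solving gives C1 = -3, C2 = -3/2.

y = -3*cos(2*x)*exp(-2*x) - 3*exp(-2*x)*sin(2*x)/2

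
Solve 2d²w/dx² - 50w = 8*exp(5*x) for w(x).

w = C1*exp(5*x) + C2*exp(-5*x) + 2*x*exp(5*x)/5

Divide through by 2: w'' - 25w = 4*exp(5*x).
Characteristic equation r² - 25 = 0 factors as (r - 5)(r + 5) = 0, so r = 5, -5.
Hence w_h = C1*exp(5*x) + C2*exp(-5*x).
Since exp(5*x) solves the homogeneous equation (r = 5 is a root of multiplicity 1), multiply the trial by x. Try w_p = A*x*exp(5*x). Substituting into the equation and dividing by exp(5*x) gives A = 2/5, so w_p = 2*x*exp(5*x)/5.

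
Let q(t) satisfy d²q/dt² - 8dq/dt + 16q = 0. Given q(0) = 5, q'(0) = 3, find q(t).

q = 5*exp(4*t) - 17*t*exp(4*t)

Characteristic equation r² - 8r + 16 = 0 has discriminant (-8)² - 4·(16) = 0, so r = 4 is a repeated root.
Hence q_h = (C1 + C2*t)*exp(4*t).
Apply the initial conditions: q(0) = C1 = 5 and q'(0) = C2 + 4*C1 = 3. Solving gives C1 = 5, C2 = -17.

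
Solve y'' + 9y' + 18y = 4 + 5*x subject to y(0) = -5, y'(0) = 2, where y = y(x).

Characteristic equation r² + 9r + 18 = 0 factors as (r + 6)(r + 3) = 0, so r = -6, -3.
Hence y_h = C1*exp(-6*x) + C2*exp(-3*x).
For the particular solution try y_p = A0 + A1*x. Substituting and matching coefficients of each power of x gives A0 = 1/12, A1 = 5/18, so y_p = 1/12 + 5*x/18.
General solution: y = 1/12 + 5*x/18 + C1*exp(-6*x) + C2*exp(-3*x).
Apply the initial conditions: y(0) = 1/12 + C1 + C2 = -5 and y'(0) = 5/18 - 6*C1 - 3*C2 = 2. Solving gives C1 = 487/108, C2 = -259/27.

y = 1/12 - 259*exp(-3*x)/27 + 5*x/18 + 487*exp(-6*x)/108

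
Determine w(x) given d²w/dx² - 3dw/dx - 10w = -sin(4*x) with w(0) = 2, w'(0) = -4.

w = -4*exp(5*x)/287 - 3*cos(4*x)/205 + 13*sin(4*x)/410 + 71*exp(-2*x)/35

Characteristic equation r² - 3r - 10 = 0 factors as (r + 2)(r - 5) = 0, so r = -2, 5.
Hence w_h = C1*exp(-2*x) + C2*exp(5*x).
Try w_p = A*cos(4*x) + B*sin(4*x). Substituting and equating the coefficients of cos(4x) and sin(4x) gives A = -3/205, B = 13/410, so w_p = -3*cos(4*x)/205 + 13*sin(4*x)/410.
General solution: w = -3*cos(4*x)/205 + 13*sin(4*x)/410 + C1*exp(-2*x) + C2*exp(5*x).
Apply the initial conditions: w(0) = -3/205 + C1 + C2 = 2 and w'(0) = 26/205 - 2*C1 + 5*C2 = -4. Solving gives C1 = 71/35, C2 = -4/287.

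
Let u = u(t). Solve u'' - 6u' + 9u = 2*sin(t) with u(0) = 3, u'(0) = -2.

Characteristic equation r² - 6r + 9 = 0 has discriminant (-6)² - 4·(9) = 0, so r = 3 is a repeated root.
Hence u_h = (C1 + C2*t)*exp(3*t).
Try u_p = A*cos(t) + B*sin(t). Substituting and equating the coefficients of cos(t) and sin(t) gives A = 3/25, B = 4/25, so u_p = 3*cos(t)/25 + 4*sin(t)/25.
General solution: u = 3*cos(t)/25 + 4*sin(t)/25 + C1*exp(3*t) + C2*t*exp(3*t).
Apply the initial conditions: u(0) = 3/25 + C1 = 3 and u'(0) = 4/25 + C2 + 3*C1 = -2. Solving gives C1 = 72/25, C2 = -54/5.

u = 3*cos(t)/25 + 4*sin(t)/25 + 72*exp(3*t)/25 - 54*t*exp(3*t)/5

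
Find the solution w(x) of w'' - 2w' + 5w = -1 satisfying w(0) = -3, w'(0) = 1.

w = -1/5 - 14*cos(2*x)*exp(x)/5 + 19*exp(x)*sin(2*x)/10

Characteristic equation r² - 2r + 5 = 0 has discriminant (-2)² - 4·(5) = -16 < 0, so r = 1 ± 2i.
Hence w_h = C1*cos(2*x)*exp(x) + C2*exp(x)*sin(2*x).
For the particular solution try w_p = A0. Substituting and matching coefficients of each power of x gives A0 = -1/5, so w_p = -1/5.
General solution: w = -1/5 + C1*cos(2*x)*exp(x) + C2*exp(x)*sin(2*x).
Apply the initial conditions: w(0) = -1/5 + C1 = -3 and w'(0) = C1 + 2*C2 = 1. Solving gives C1 = -14/5, C2 = 19/10.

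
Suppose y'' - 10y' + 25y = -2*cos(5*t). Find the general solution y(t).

Characteristic equation r² - 10r + 25 = 0 has discriminant (-10)² - 4·(25) = 0, so r = 5 is a repeated root.
Hence y_h = (C1 + C2*t)*exp(5*t).
Try y_p = A*cos(5*t) + B*sin(5*t). Substituting and equating the coefficients of cos(5t) and sin(5t) gives A = 0, B = 1/25, so y_p = sin(5*t)/25.

y = sin(5*t)/25 + C1*exp(5*t) + C2*t*exp(5*t)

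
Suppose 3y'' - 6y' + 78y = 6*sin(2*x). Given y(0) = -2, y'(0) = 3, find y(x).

Divide through by 3: y'' - 2y' + 26y = 2*sin(2*x).
Characteristic equation r² - 2r + 26 = 0 has discriminant (-2)² - 4·(26) = -100 < 0, so r = 1 ± 5i.
Hence y_h = C1*cos(5*x)*exp(x) + C2*exp(x)*sin(5*x).
Try y_p = A*cos(2*x) + B*sin(2*x). Substituting and equating the coefficients of cos(2x) and sin(2x) gives A = 2/125, B = 11/125, so y_p = 2*cos(2*x)/125 + 11*sin(2*x)/125.
General solution: y = 2*cos(2*x)/125 + 11*sin(2*x)/125 + C1*cos(5*x)*exp(x) + C2*exp(x)*sin(5*x).
Apply the initial conditions: y(0) = 2/125 + C1 = -2 and y'(0) = 22/125 + C1 + 5*C2 = 3. Solving gives C1 = -252/125, C2 = 121/125.

y = 2*cos(2*x)/125 + 11*sin(2*x)/125 - 252*cos(5*x)*exp(x)/125 + 121*exp(x)*sin(5*x)/125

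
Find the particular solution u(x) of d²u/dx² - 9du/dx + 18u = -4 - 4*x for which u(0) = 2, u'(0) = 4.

Characteristic equation r² - 9r + 18 = 0 factors as (r - 6)(r - 3) = 0, so r = 6, 3.
Hence u_h = C1*exp(6*x) + C2*exp(3*x).
For the particular solution try u_p = A0 + A1*x. Substituting and matching coefficients of each power of x gives A0 = -1/3, A1 = -2/9, so u_p = -1/3 - 2*x/9.
General solution: u = -1/3 - 2*x/9 + C1*exp(6*x) + C2*exp(3*x).
Apply the initial conditions: u(0) = -1/3 + C1 + C2 = 2 and u'(0) = -2/9 + 3*C2 + 6*C1 = 4. Solving gives C1 = -25/27, C2 = 88/27.

u = -1/3 - 25*exp(6*x)/27 - 2*x/9 + 88*exp(3*x)/27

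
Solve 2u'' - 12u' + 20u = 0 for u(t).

u = C1*cos(t)*exp(3*t) + C2*exp(3*t)*sin(t)

Divide through by 2: u'' - 6u' + 10u = 0.
Characteristic equation r² - 6r + 10 = 0 has discriminant (-6)² - 4·(10) = -4 < 0, so r = 3 ± i.
Hence u_h = C1*cos(t)*exp(3*t) + C2*exp(3*t)*sin(t).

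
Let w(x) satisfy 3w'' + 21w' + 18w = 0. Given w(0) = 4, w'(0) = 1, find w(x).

Divide through by 3: w'' + 7w' + 6w = 0.
Characteristic equation r² + 7r + 6 = 0 factors as (r + 6)(r + 1) = 0, so r = -6, -1.
Hence w_h = C1*exp(-6*x) + C2*exp(-x).
Apply the initial conditions: w(0) = C1 + C2 = 4 and w'(0) = -C2 - 6*C1 = 1. Solving gives C1 = -1, C2 = 5.

w = -exp(-6*x) + 5*exp(-x)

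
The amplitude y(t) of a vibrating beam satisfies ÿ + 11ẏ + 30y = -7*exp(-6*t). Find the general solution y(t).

Characteristic equation r² + 11r + 30 = 0 factors as (r + 5)(r + 6) = 0, so r = -5, -6.
Hence y_h = C1*exp(-5*t) + C2*exp(-6*t).
Since exp(-6*t) solves the homogeneous equation (r = -6 is a root of multiplicity 1), multiply the trial by t. Try y_p = A*t*exp(-6*t). Substituting into the equation and dividing by exp(-6*t) gives A = 7, so y_p = 7*t*exp(-6*t).

y = C1*exp(-5*t) + C2*exp(-6*t) + 7*t*exp(-6*t)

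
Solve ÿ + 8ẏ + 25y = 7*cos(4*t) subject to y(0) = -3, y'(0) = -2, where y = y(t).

y = 63*cos(4*t)/1105 + 224*sin(4*t)/1105 - 16618*exp(-4*t)*sin(3*t)/3315 - 3378*cos(3*t)*exp(-4*t)/1105

Characteristic equation r² + 8r + 25 = 0 has discriminant (8)² - 4·(25) = -36 < 0, so r = -4 ± 3i.
Hence y_h = C1*cos(3*t)*exp(-4*t) + C2*exp(-4*t)*sin(3*t).
Try y_p = A*cos(4*t) + B*sin(4*t). Substituting and equating the coefficients of cos(4t) and sin(4t) gives A = 63/1105, B = 224/1105, so y_p = 63*cos(4*t)/1105 + 224*sin(4*t)/1105.
General solution: y = 63*cos(4*t)/1105 + 224*sin(4*t)/1105 + C1*cos(3*t)*exp(-4*t) + C2*exp(-4*t)*sin(3*t).
Apply the initial conditions: y(0) = 63/1105 + C1 = -3 and y'(0) = 896/1105 - 4*C1 + 3*C2 = -2. Solving gives C1 = -3378/1105, C2 = -16618/3315.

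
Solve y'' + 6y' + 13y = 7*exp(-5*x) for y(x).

y = 7*exp(-5*x)/8 + C1*cos(2*x)*exp(-3*x) + C2*exp(-3*x)*sin(2*x)

Characteristic equation r² + 6r + 13 = 0 has discriminant (6)² - 4·(13) = -16 < 0, so r = -3 ± 2i.
Hence y_h = C1*cos(2*x)*exp(-3*x) + C2*exp(-3*x)*sin(2*x).
Try y_p = A*exp(-5*x). Substituting into the equation and dividing by exp(-5*x) gives A = 7/8, so y_p = 7*exp(-5*x)/8.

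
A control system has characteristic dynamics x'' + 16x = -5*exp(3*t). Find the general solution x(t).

x = -exp(3*t)/5 + C1*cos(4*t) + C2*sin(4*t)

Characteristic equation r² + 16 = 0 has discriminant (0)² - 4·(16) = -64 < 0, so r = ± 4i.
Hence x_h = C1*cos(4*t) + C2*sin(4*t).
Try x_p = A*exp(3*t). Substituting into the equation and dividing by exp(3*t) gives A = -1/5, so x_p = -exp(3*t)/5.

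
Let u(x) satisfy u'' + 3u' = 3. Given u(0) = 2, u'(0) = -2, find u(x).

u = 1 + x + exp(-3*x)

Characteristic equation r² + 3r = 0 factors as (r + 3)r = 0, so r = -3, 0.
Hence u_h = C1*exp(-3*x) + C2.
Since 0 is a characteristic root (multiplicity 1), multiply the polynomial trial by x: try u_p = A0*x. Substituting and matching coefficients of each power of x gives A0 = 1, so u_p = x.
General solution: u = C2 + x + C1*exp(-3*x).
Apply the initial conditions: u(0) = C1 + C2 = 2 and u'(0) = 1 - 3*C1 = -2. Solving gives C1 = 1, C2 = 1.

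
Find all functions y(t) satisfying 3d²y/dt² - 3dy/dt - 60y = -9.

Divide through by 3: y'' - y' - 20y = -3.
Characteristic equation r² - r - 20 = 0 factors as (r - 5)(r + 4) = 0, so r = 5, -4.
Hence y_h = C1*exp(5*t) + C2*exp(-4*t).
For the particular solution try y_p = A0. Substituting and matching coefficients of each power of t gives A0 = 3/20, so y_p = 3/20.

y = 3/20 + C1*exp(5*t) + C2*exp(-4*t)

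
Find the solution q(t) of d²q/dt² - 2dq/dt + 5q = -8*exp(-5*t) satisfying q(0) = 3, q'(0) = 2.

q = -exp(-5*t)/5 - 11*exp(t)*sin(2*t)/10 + 16*cos(2*t)*exp(t)/5

Characteristic equation r² - 2r + 5 = 0 has discriminant (-2)² - 4·(5) = -16 < 0, so r = 1 ± 2i.
Hence q_h = C1*cos(2*t)*exp(t) + C2*exp(t)*sin(2*t).
Try q_p = A*exp(-5*t). Substituting into the equation and dividing by exp(-5*t) gives A = -1/5, so q_p = -exp(-5*t)/5.
General solution: q = -exp(-5*t)/5 + C1*cos(2*t)*exp(t) + C2*exp(t)*sin(2*t).
Apply the initial conditions: q(0) = -1/5 + C1 = 3 and q'(0) = 1 + C1 + 2*C2 = 2. Solving gives C1 = 16/5, C2 = -11/10.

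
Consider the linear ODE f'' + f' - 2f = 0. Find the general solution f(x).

Characteristic equation r² + r - 2 = 0 factors as (r - 1)(r + 2) = 0, so r = 1, -2.
Hence f_h = C1*exp(x) + C2*exp(-2*x).

f = C1*exp(x) + C2*exp(-2*x)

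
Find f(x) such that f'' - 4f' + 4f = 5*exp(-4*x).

f = 5*exp(-4*x)/36 + C1*exp(2*x) + C2*x*exp(2*x)

Characteristic equation r² - 4r + 4 = 0 has discriminant (-4)² - 4·(4) = 0, so r = 2 is a repeated root.
Hence f_h = (C1 + C2*x)*exp(2*x).
Try f_p = A*exp(-4*x). Substituting into the equation and dividing by exp(-4*x) gives A = 5/36, so f_p = 5*exp(-4*x)/36.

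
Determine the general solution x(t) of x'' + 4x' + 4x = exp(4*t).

x = exp(4*t)/36 + C1*exp(-2*t) + C2*t*exp(-2*t)

Characteristic equation r² + 4r + 4 = 0 has discriminant (4)² - 4·(4) = 0, so r = -2 is a repeated root.
Hence x_h = (C1 + C2*t)*exp(-2*t).
Try x_p = A*exp(4*t). Substituting into the equation and dividing by exp(4*t) gives A = 1/36, so x_p = exp(4*t)/36.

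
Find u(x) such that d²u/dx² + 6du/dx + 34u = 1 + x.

Characteristic equation r² + 6r + 34 = 0 has discriminant (6)² - 4·(34) = -100 < 0, so r = -3 ± 5i.
Hence u_h = C1*cos(5*x)*exp(-3*x) + C2*exp(-3*x)*sin(5*x).
For the particular solution try u_p = A0 + A1*x. Substituting and matching coefficients of each power of x gives A0 = 7/289, A1 = 1/34, so u_p = 7/289 + x/34.

u = 7/289 + x/34 + C1*cos(5*x)*exp(-3*x) + C2*exp(-3*x)*sin(5*x)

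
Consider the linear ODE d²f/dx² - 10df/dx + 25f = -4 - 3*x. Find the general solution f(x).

Characteristic equation r² - 10r + 25 = 0 has discriminant (-10)² - 4·(25) = 0, so r = 5 is a repeated root.
Hence f_h = (C1 + C2*x)*exp(5*x).
For the particular solution try f_p = A0 + A1*x. Substituting and matching coefficients of each power of x gives A0 = -26/125, A1 = -3/25, so f_p = -26/125 - 3*x/25.

f = -26/125 - 3*x/25 + C1*exp(5*x) + C2*x*exp(5*x)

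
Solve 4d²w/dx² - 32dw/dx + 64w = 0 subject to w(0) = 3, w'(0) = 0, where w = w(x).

w = 3*exp(4*x) - 12*x*exp(4*x)

Divide through by 4: w'' - 8w' + 16w = 0.
Characteristic equation r² - 8r + 16 = 0 has discriminant (-8)² - 4·(16) = 0, so r = 4 is a repeated root.
Hence w_h = (C1 + C2*x)*exp(4*x).
Apply the initial conditions: w(0) = C1 = 3 and w'(0) = C2 + 4*C1 = 0. Solving gives C1 = 3, C2 = -12.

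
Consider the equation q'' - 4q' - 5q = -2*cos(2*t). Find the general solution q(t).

Characteristic equation r² - 4r - 5 = 0 factors as (r + 1)(r - 5) = 0, so r = -1, 5.
Hence q_h = C1*exp(-t) + C2*exp(5*t).
Try q_p = A*cos(2*t) + B*sin(2*t). Substituting and equating the coefficients of cos(2t) and sin(2t) gives A = 18/145, B = 16/145, so q_p = 16*sin(2*t)/145 + 18*cos(2*t)/145.

q = 16*sin(2*t)/145 + 18*cos(2*t)/145 + C1*exp(-t) + C2*exp(5*t)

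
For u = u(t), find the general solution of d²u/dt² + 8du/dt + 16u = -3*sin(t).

u = -45*sin(t)/289 + 24*cos(t)/289 + C1*exp(-4*t) + C2*t*exp(-4*t)

Characteristic equation r² + 8r + 16 = 0 has discriminant (8)² - 4·(16) = 0, so r = -4 is a repeated root.
Hence u_h = (C1 + C2*t)*exp(-4*t).
Try u_p = A*cos(t) + B*sin(t). Substituting and equating the coefficients of cos(t) and sin(t) gives A = 24/289, B = -45/289, so u_p = -45*sin(t)/289 + 24*cos(t)/289.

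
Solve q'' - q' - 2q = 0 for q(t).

Characteristic equation r² - r - 2 = 0 factors as (r + 1)(r - 2) = 0, so r = -1, 2.
Hence q_h = C1*exp(-t) + C2*exp(2*t).

q = C1*exp(-t) + C2*exp(2*t)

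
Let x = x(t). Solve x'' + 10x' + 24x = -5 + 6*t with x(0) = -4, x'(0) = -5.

x = -5/16 + 10*exp(-6*t) - 219*exp(-4*t)/16 + t/4

Characteristic equation r² + 10r + 24 = 0 factors as (r + 6)(r + 4) = 0, so r = -6, -4.
Hence x_h = C1*exp(-6*t) + C2*exp(-4*t).
For the particular solution try x_p = A0 + A1*t. Substituting and matching coefficients of each power of t gives A0 = -5/16, A1 = 1/4, so x_p = -5/16 + t/4.
General solution: x = -5/16 + t/4 + C1*exp(-6*t) + C2*exp(-4*t).
Apply the initial conditions: x(0) = -5/16 + C1 + C2 = -4 and x'(0) = 1/4 - 6*C1 - 4*C2 = -5. Solving gives C1 = 10, C2 = -219/16.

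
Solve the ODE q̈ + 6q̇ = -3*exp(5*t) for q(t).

Characteristic equation r² + 6r = 0 factors as (r + 6)r = 0, so r = -6, 0.
Hence q_h = C1*exp(-6*t) + C2.
Try q_p = A*exp(5*t). Substituting into the equation and dividing by exp(5*t) gives A = -3/55, so q_p = -3*exp(5*t)/55.

q = C2 - 3*exp(5*t)/55 + C1*exp(-6*t)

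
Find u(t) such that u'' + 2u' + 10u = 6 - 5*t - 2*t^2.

u = 181/250 - 21*t/50 - t**2/5 + C1*cos(3*t)*exp(-t) + C2*exp(-t)*sin(3*t)

Characteristic equation r² + 2r + 10 = 0 has discriminant (2)² - 4·(10) = -36 < 0, so r = -1 ± 3i.
Hence u_h = C1*cos(3*t)*exp(-t) + C2*exp(-t)*sin(3*t).
For the particular solution try u_p = A0 + A1*t + A2*t^2. Substituting and matching coefficients of each power of t gives A0 = 181/250, A1 = -21/50, A2 = -1/5, so u_p = 181/250 - 21*t/50 - t^2/5.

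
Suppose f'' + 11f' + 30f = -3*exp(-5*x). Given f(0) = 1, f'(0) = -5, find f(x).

f = -3*exp(-6*x) + 4*exp(-5*x) - 3*x*exp(-5*x)

Characteristic equation r² + 11r + 30 = 0 factors as (r + 5)(r + 6) = 0, so r = -5, -6.
Hence f_h = C1*exp(-5*x) + C2*exp(-6*x).
Since exp(-5*x) solves the homogeneous equation (r = -5 is a root of multiplicity 1), multiply the trial by x. Try f_p = A*x*exp(-5*x). Substituting into the equation and dividing by exp(-5*x) gives A = -3, so f_p = -3*x*exp(-5*x).
General solution: f = C1*exp(-5*x) + C2*exp(-6*x) - 3*x*exp(-5*x).
Apply the initial conditions: f(0) = C1 + C2 = 1 and f'(0) = -3 - 6*C2 - 5*C1 = -5. Solving gives C1 = 4, C2 = -3.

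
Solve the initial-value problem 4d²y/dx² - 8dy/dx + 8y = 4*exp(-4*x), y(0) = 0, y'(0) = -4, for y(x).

Divide through by 4: y'' - 2y' + 2y = exp(-4*x).
Characteristic equation r² - 2r + 2 = 0 has discriminant (-2)² - 4·(2) = -4 < 0, so r = 1 ± i.
Hence y_h = C1*cos(x)*exp(x) + C2*exp(x)*sin(x).
Try y_p = A*exp(-4*x). Substituting into the equation and dividing by exp(-4*x) gives A = 1/26, so y_p = exp(-4*x)/26.
General solution: y = exp(-4*x)/26 + C1*cos(x)*exp(x) + C2*exp(x)*sin(x).
Apply the initial conditions: y(0) = 1/26 + C1 = 0 and y'(0) = -2/13 + C1 + C2 = -4. Solving gives C1 = -1/26, C2 = -99/26.

y = exp(-4*x)/26 - 99*exp(x)*sin(x)/26 - cos(x)*exp(x)/26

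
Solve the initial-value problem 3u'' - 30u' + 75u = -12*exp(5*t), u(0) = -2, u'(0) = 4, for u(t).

u = -2*exp(5*t) - 2*t**2*exp(5*t) + 14*t*exp(5*t)

Divide through by 3: u'' - 10u' + 25u = -4*exp(5*t).
Characteristic equation r² - 10r + 25 = 0 has discriminant (-10)² - 4·(25) = 0, so r = 5 is a repeated root.
Hence u_h = (C1 + C2*t)*exp(5*t).
Since exp(5*t) solves the homogeneous equation (r = 5 is a root of multiplicity 2), multiply the trial by t^2. Try u_p = A*t^2*exp(5*t). Substituting into the equation and dividing by exp(5*t) gives A = -2, so u_p = -2*t^2*exp(5*t).
General solution: u = C1*exp(5*t) - 2*t^2*exp(5*t) + C2*t*exp(5*t).
Apply the initial conditions: u(0) = C1 = -2 and u'(0) = C2 + 5*C1 = 4. Solving gives C1 = -2, C2 = 14.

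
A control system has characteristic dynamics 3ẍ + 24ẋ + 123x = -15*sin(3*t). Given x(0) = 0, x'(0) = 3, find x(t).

x = -sin(3*t)/10 + 3*cos(3*t)/40 - 3*cos(5*t)*exp(-4*t)/40 + 3*exp(-4*t)*sin(5*t)/5

Divide through by 3: x'' + 8x' + 41x = -5*sin(3*t).
Characteristic equation r² + 8r + 41 = 0 has discriminant (8)² - 4·(41) = -100 < 0, so r = -4 ± 5i.
Hence x_h = C1*cos(5*t)*exp(-4*t) + C2*exp(-4*t)*sin(5*t).
Try x_p = A*cos(3*t) + B*sin(3*t). Substituting and equating the coefficients of cos(3t) and sin(3t) gives A = 3/40, B = -1/10, so x_p = -sin(3*t)/10 + 3*cos(3*t)/40.
General solution: x = -sin(3*t)/10 + 3*cos(3*t)/40 + C1*cos(5*t)*exp(-4*t) + C2*exp(-4*t)*sin(5*t).
Apply the initial conditions: x(0) = 3/40 + C1 = 0 and x'(0) = -3/10 - 4*C1 + 5*C2 = 3. Solving gives C1 = -3/40, C2 = 3/5.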